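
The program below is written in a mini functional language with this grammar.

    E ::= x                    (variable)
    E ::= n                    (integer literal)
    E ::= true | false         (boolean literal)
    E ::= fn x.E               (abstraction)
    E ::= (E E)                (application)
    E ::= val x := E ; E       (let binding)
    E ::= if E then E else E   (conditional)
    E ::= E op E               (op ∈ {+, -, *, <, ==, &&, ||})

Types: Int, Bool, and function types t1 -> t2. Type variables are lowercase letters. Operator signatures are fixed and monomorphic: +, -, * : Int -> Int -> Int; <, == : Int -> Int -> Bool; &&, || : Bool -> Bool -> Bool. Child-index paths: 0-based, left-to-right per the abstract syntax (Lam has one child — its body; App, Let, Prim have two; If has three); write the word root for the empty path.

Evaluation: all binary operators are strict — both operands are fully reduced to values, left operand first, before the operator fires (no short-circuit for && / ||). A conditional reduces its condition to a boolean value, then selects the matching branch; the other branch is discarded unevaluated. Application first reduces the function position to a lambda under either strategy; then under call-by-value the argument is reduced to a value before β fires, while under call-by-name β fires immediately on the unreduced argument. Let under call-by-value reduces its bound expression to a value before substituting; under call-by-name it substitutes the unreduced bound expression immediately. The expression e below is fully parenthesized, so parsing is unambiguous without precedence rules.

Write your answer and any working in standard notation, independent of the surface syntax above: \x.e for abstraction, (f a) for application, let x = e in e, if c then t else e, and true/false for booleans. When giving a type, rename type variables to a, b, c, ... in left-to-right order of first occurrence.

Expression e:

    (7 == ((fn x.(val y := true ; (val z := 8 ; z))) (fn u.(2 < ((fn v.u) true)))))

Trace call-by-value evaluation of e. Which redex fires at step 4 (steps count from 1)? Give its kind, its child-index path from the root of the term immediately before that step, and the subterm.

Answer: delta at root : (7 == 8)

Working:
step 0: (7 == ((\x.(let y = true in (let z = 8 in z))) (\u.(2 < ((\v.u) true)))))
step 1: [beta@1] (7 == (let y = true in (let z = 8 in z)))
step 2: [let@1] (7 == (let z = 8 in z))
step 3: [let@1] (7 == 8)
step 4: [delta@root] false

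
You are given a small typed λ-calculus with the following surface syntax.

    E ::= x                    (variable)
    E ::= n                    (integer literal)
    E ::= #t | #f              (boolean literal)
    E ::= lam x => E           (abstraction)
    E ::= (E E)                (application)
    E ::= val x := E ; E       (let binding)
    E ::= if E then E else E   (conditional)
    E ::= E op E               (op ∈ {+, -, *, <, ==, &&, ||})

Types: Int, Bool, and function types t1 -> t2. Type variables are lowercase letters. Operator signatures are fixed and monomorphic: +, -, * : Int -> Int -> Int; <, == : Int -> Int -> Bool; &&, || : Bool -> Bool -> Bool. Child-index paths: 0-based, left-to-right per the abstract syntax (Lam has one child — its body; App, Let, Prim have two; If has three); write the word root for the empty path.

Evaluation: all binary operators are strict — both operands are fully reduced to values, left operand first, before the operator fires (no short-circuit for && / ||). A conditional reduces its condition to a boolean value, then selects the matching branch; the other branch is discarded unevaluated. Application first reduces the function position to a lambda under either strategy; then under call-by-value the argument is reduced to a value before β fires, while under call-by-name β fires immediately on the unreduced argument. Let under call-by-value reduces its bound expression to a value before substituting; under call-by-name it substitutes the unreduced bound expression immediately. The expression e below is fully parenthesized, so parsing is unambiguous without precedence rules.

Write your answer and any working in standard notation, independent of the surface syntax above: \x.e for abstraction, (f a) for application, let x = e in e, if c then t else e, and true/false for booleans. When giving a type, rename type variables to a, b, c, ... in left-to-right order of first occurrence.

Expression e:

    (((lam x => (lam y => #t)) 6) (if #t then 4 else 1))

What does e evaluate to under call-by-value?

Answer: true

Trace:
step 0: (((\x.(\y.true)) 6) (if true then 4 else 1))
step 1: [beta@0] ((\y.true) (if true then 4 else 1))
step 2: [if@1] ((\y.true) 4)
step 3: [beta@root] true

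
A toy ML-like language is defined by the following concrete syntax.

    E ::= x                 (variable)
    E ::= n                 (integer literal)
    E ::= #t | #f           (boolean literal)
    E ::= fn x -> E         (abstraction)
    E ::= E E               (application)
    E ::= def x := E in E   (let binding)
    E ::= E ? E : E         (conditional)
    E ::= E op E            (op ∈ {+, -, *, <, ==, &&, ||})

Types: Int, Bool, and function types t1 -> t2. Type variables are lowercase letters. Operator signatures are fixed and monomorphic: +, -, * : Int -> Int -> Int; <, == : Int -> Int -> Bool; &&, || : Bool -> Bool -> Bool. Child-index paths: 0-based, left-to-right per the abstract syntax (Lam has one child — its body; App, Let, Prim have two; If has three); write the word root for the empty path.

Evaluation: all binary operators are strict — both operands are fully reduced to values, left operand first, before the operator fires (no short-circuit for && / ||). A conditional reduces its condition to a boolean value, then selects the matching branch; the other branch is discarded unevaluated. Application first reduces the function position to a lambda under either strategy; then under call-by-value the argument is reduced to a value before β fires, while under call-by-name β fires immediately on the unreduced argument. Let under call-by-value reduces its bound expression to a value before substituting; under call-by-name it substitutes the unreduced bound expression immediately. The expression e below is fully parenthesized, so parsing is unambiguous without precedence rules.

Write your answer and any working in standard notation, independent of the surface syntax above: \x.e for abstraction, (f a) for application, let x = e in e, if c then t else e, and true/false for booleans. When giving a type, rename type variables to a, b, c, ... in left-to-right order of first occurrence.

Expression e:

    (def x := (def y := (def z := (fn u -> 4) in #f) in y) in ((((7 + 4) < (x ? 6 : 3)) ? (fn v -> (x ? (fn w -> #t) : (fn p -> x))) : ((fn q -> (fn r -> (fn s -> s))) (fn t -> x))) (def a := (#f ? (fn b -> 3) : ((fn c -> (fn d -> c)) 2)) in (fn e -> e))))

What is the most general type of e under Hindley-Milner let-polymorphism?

Trace:
\u._ : a -> Int
let z : forall. a -> Int
let y : Bool
y : Bool
let x : Bool
  unify Int ~ Int
  unify Int ~ Int
  unify Int ~ Int
x : Bool
  unify Bool ~ Bool
  unify Int ~ Int
  unify Int ~ Int
  unify Bool ~ Bool
x : Bool
  unify Bool ~ Bool
\w._ : c -> Bool
x : Bool
\p._ : d -> Bool
  unify c -> Bool ~ d -> Bool
  unify c ~ d
  unify Bool ~ Bool
\v._ : b -> d -> Bool
s : g
\s._ : g -> g
\r._ : f -> g -> g
\q._ : e -> f -> g -> g
x : Bool
\t._ : h -> Bool
  unify e -> f -> g -> g ~ (h -> Bool) -> i
  unify e ~ h -> Bool
  unify f -> g -> g ~ i
_ _ : f -> g -> g
  unify b -> d -> Bool ~ f -> g -> g
  unify b ~ f
  unify d -> Bool ~ g -> g
  unify d ~ g
  unify Bool ~ g
  unify Bool ~ Bool
\b._ : j -> Int
c : k
\d._ : l -> k
\c._ : k -> l -> k
  unify k -> l -> k ~ Int -> m
  unify k ~ Int
  unify l -> Int ~ m
_ _ : l -> Int
  unify j -> Int ~ l -> Int
  unify j ~ l
  unify Int ~ Int
let a : forall. l -> Int
e : n
\e._ : n -> n
  unify f -> Bool -> Bool ~ (n -> n) -> o
  unify f ~ n -> n
  unify Bool -> Bool ~ o
_ _ : Bool -> Bool

Answer: Bool -> Bool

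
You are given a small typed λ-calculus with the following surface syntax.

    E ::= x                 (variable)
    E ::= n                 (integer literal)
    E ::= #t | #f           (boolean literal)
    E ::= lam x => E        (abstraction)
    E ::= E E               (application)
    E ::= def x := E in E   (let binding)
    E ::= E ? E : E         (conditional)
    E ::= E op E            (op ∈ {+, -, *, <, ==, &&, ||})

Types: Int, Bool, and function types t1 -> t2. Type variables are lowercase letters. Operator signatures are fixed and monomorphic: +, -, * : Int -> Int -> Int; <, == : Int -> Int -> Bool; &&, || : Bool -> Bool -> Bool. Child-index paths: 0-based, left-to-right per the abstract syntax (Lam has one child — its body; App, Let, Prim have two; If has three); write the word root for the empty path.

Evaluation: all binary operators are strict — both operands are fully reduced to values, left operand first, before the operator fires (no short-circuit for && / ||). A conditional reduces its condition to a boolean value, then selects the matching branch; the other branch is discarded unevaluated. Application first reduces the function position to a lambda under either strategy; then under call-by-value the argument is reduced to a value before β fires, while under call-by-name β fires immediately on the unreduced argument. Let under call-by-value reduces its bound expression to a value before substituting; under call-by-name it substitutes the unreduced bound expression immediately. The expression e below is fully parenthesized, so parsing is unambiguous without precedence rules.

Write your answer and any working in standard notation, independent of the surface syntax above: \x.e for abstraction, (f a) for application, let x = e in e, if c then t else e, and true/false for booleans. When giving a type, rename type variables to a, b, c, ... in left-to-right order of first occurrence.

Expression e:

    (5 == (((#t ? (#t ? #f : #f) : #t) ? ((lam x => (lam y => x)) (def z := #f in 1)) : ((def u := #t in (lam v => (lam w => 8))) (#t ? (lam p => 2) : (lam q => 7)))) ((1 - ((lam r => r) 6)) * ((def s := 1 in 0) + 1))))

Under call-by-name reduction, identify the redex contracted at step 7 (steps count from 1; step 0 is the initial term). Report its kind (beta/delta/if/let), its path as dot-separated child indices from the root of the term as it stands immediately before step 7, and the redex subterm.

Answer: delta at root : (5 == 8)

Working:
step 0: (5 == ((if (if true then (if true then false else false) else true) then ((\x.(\y.x)) (let z = false in 1)) else ((let u = true in (\v.(\w.8))) (if true then (\p.2) else (\q.7)))) ((1 - ((\r.r) 6)) * ((let s = 1 in 0) + 1))))
step 1: [if@1.0.0] (5 == ((if (if true then false else false) then ((\x.(\y.x)) (let z = false in 1)) else ((let u = true in (\v.(\w.8))) (if true then (\p.2) else (\q.7)))) ((1 - ((\r.r) 6)) * ((let s = 1 in 0) + 1))))
step 2: [if@1.0.0] (5 == ((if false then ((\x.(\y.x)) (let z = false in 1)) else ((let u = true in (\v.(\w.8))) (if true then (\p.2) else (\q.7)))) ((1 - ((\r.r) 6)) * ((let s = 1 in 0) + 1))))
step 3: [if@1.0] (5 == (((let u = true in (\v.(\w.8))) (if true then (\p.2) else (\q.7))) ((1 - ((\r.r) 6)) * ((let s = 1 in 0) + 1))))
step 4: [let@1.0.0] (5 == (((\v.(\w.8)) (if true then (\p.2) else (\q.7))) ((1 - ((\r.r) 6)) * ((let s = 1 in 0) + 1))))
step 5: [beta@1.0] (5 == ((\w.8) ((1 - ((\r.r) 6)) * ((let s = 1 in 0) + 1))))
step 6: [beta@1] (5 == 8)
step 7: [delta@root] false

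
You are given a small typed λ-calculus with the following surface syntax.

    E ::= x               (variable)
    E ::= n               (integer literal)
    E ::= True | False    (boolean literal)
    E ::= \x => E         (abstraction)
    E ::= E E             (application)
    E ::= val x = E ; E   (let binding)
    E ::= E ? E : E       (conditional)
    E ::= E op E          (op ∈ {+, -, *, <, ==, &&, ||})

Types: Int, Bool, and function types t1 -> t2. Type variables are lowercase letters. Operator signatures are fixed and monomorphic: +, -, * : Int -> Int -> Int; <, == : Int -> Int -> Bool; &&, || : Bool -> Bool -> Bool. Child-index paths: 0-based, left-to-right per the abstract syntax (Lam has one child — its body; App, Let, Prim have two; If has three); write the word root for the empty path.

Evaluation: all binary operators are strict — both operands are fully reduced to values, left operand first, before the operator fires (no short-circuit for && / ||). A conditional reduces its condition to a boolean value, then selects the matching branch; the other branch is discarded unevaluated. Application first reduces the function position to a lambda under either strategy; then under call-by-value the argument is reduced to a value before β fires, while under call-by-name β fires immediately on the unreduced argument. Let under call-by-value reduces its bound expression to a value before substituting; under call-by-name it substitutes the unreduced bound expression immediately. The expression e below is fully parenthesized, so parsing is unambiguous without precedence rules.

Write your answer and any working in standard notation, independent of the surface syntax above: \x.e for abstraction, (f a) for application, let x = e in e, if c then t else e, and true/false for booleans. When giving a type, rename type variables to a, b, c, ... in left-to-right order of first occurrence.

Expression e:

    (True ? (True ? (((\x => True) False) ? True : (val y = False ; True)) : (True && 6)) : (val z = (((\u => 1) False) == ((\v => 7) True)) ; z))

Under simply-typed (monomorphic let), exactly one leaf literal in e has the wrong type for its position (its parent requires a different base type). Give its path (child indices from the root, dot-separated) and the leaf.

Derivation:
  unify Bool ~ Bool
  unify Bool ~ Bool
\x._ : a -> Bool
  unify a -> Bool ~ Bool -> b
  unify a ~ Bool
  unify Bool ~ b
_ _ : Bool
  unify Bool ~ Bool
let y : Bool
  unify Bool ~ Bool
  unify Bool ~ Bool
  unify Int ~ Bool
  FAIL: mismatch Int ~ Bool

Answer: 1.2.1 : 6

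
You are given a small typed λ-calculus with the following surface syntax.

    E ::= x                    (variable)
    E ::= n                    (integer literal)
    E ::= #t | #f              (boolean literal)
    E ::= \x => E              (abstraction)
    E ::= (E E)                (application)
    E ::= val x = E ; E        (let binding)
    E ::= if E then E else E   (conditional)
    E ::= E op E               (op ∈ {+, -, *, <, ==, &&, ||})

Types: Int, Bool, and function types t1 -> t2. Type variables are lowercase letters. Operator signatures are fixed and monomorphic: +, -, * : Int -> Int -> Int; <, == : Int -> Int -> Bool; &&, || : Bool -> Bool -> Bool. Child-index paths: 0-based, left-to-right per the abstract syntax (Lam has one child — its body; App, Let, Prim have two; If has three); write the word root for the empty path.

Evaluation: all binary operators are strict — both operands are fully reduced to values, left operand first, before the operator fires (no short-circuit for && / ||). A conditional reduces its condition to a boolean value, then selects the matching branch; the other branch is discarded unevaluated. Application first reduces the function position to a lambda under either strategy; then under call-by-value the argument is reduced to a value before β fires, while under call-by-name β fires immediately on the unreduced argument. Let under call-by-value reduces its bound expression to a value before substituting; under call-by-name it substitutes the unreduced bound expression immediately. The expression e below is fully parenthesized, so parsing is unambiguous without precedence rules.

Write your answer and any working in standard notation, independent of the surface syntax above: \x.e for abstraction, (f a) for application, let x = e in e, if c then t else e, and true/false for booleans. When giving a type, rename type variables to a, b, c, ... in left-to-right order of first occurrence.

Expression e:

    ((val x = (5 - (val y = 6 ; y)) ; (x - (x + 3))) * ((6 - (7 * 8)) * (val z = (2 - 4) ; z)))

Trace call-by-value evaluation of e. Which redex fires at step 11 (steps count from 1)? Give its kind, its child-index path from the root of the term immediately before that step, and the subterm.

Answer: delta at root : (-3 * 100)

Derivation:
step 0: ((let x = (5 - (let y = 6 in y)) in (x - (x + 3))) * ((6 - (7 * 8)) * (let z = (2 - 4) in z)))
step 1: [let@0.0.1] ((let x = (5 - 6) in (x - (x + 3))) * ((6 - (7 * 8)) * (let z = (2 - 4) in z)))
step 2: [delta@0.0] ((let x = -1 in (x - (x + 3))) * ((6 - (7 * 8)) * (let z = (2 - 4) in z)))
step 3: [let@0] ((-1 - (-1 + 3)) * ((6 - (7 * 8)) * (let z = (2 - 4) in z)))
step 4: [delta@0.1] ((-1 - 2) * ((6 - (7 * 8)) * (let z = (2 - 4) in z)))
step 5: [delta@0] (-3 * ((6 - (7 * 8)) * (let z = (2 - 4) in z)))
step 6: [delta@1.0.1] (-3 * ((6 - 56) * (let z = (2 - 4) in z)))
step 7: [delta@1.0] (-3 * (-50 * (let z = (2 - 4) in z)))
step 8: [delta@1.1.0] (-3 * (-50 * (let z = -2 in z)))
step 9: [let@1.1] (-3 * (-50 * -2))
step 10: [delta@1] (-3 * 100)
step 11: [delta@root] -300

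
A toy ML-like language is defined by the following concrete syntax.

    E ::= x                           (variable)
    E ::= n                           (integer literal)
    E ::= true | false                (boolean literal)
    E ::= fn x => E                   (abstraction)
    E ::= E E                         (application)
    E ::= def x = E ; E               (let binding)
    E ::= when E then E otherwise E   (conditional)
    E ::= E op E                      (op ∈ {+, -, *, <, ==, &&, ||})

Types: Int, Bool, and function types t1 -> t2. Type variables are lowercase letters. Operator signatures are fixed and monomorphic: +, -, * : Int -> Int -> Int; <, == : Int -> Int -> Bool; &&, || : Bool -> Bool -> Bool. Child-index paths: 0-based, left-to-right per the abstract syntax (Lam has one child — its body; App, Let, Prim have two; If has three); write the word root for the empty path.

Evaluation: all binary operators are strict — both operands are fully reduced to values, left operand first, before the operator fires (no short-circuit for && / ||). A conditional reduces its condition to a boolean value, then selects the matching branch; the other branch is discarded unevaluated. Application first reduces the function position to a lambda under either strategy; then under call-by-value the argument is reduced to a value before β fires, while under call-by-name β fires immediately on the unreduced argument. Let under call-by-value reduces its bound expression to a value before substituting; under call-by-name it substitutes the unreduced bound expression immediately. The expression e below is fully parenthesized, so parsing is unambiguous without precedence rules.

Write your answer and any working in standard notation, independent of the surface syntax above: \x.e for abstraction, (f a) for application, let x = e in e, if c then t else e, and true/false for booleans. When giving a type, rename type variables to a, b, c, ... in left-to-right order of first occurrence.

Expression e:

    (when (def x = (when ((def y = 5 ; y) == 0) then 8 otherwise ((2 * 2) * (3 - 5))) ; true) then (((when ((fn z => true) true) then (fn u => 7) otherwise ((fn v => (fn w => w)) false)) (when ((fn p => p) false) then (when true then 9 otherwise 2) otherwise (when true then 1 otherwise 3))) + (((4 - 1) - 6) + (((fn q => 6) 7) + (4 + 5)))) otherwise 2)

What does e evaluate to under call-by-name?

Trace:
step 0: (if (let x = (if ((let y = 5 in y) == 0) then 8 else ((2 * 2) * (3 - 5))) in true) then (((if ((\z.true) true) then (\u.7) else ((\v.(\w.w)) false)) (if ((\p.p) false) then (if true then 9 else 2) else (if true then 1 else 3))) + (((4 - 1) - 6) + (((\q.6) 7) + (4 + 5)))) else 2)
step 1: [let@0] (if true then (((if ((\z.true) true) then (\u.7) else ((\v.(\w.w)) false)) (if ((\p.p) false) then (if true then 9 else 2) else (if true then 1 else 3))) + (((4 - 1) - 6) + (((\q.6) 7) + (4 + 5)))) else 2)
step 2: [if@root] (((if ((\z.true) true) then (\u.7) else ((\v.(\w.w)) false)) (if ((\p.p) false) then (if true then 9 else 2) else (if true then 1 else 3))) + (((4 - 1) - 6) + (((\q.6) 7) + (4 + 5))))
step 3: [beta@0.0.0] (((if true then (\u.7) else ((\v.(\w.w)) false)) (if ((\p.p) false) then (if true then 9 else 2) else (if true then 1 else 3))) + (((4 - 1) - 6) + (((\q.6) 7) + (4 + 5))))
step 4: [if@0.0] (((\u.7) (if ((\p.p) false) then (if true then 9 else 2) else (if true then 1 else 3))) + (((4 - 1) - 6) + (((\q.6) 7) + (4 + 5))))
step 5: [beta@0] (7 + (((4 - 1) - 6) + (((\q.6) 7) + (4 + 5))))
step 6: [delta@1.0.0] (7 + ((3 - 6) + (((\q.6) 7) + (4 + 5))))
step 7: [delta@1.0] (7 + (-3 + (((\q.6) 7) + (4 + 5))))
step 8: [beta@1.1.0] (7 + (-3 + (6 + (4 + 5))))
step 9: [delta@1.1.1] (7 + (-3 + (6 + 9)))
step 10: [delta@1.1] (7 + (-3 + 15))
step 11: [delta@1] (7 + 12)
step 12: [delta@root] 19

Answer: 19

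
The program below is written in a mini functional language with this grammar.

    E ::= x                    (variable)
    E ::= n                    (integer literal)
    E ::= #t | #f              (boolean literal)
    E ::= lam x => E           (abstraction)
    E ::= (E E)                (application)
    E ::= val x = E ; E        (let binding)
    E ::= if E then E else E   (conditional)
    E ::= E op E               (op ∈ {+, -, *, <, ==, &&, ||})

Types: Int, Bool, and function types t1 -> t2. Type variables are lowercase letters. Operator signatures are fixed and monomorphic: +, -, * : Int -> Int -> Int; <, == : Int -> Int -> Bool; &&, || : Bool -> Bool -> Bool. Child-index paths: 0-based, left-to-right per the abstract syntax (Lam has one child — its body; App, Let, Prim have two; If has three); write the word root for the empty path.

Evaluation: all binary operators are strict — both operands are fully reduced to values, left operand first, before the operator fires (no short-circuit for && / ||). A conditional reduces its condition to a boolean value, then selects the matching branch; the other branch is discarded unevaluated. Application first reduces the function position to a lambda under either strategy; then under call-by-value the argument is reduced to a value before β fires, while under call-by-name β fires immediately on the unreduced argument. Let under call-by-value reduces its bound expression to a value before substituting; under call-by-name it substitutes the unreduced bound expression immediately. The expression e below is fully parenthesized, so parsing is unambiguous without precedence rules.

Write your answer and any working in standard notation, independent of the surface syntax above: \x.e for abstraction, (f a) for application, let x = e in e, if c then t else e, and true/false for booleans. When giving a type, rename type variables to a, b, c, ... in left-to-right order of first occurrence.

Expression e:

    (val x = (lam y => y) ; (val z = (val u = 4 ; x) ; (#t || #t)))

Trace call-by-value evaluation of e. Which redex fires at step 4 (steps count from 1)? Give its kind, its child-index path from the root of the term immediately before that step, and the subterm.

Answer: delta at root : (true || true)

Working:
step 0: (let x = (\y.y) in (let z = (let u = 4 in x) in (true || true)))
step 1: [let@root] (let z = (let u = 4 in (\y.y)) in (true || true))
step 2: [let@0] (let z = (\y.y) in (true || true))
step 3: [let@root] (true || true)
step 4: [delta@root] true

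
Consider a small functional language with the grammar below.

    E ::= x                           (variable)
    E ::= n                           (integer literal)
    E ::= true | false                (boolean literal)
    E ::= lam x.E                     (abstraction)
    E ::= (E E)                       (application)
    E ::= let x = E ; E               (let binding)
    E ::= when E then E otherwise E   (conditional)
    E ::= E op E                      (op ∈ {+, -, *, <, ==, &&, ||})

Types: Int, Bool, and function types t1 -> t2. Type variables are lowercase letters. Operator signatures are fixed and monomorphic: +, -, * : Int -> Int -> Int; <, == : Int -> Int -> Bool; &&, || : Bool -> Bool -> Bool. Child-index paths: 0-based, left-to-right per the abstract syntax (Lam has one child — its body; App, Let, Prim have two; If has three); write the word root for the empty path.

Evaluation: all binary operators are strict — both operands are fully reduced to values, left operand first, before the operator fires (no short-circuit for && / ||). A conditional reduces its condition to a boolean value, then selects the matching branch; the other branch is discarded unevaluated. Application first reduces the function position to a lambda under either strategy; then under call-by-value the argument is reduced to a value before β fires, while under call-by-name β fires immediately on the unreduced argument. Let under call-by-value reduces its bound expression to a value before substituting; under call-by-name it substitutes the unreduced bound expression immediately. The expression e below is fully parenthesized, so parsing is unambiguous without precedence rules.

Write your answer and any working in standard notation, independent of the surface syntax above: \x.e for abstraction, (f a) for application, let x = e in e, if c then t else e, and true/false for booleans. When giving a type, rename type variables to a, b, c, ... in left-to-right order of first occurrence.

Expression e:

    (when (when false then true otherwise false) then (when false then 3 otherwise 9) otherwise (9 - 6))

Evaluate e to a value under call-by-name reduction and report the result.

Answer: 3

Trace:
step 0: (if (if false then true else false) then (if false then 3 else 9) else (9 - 6))
step 1: [if@0] (if false then (if false then 3 else 9) else (9 - 6))
step 2: [if@root] (9 - 6)
step 3: [delta@root] 3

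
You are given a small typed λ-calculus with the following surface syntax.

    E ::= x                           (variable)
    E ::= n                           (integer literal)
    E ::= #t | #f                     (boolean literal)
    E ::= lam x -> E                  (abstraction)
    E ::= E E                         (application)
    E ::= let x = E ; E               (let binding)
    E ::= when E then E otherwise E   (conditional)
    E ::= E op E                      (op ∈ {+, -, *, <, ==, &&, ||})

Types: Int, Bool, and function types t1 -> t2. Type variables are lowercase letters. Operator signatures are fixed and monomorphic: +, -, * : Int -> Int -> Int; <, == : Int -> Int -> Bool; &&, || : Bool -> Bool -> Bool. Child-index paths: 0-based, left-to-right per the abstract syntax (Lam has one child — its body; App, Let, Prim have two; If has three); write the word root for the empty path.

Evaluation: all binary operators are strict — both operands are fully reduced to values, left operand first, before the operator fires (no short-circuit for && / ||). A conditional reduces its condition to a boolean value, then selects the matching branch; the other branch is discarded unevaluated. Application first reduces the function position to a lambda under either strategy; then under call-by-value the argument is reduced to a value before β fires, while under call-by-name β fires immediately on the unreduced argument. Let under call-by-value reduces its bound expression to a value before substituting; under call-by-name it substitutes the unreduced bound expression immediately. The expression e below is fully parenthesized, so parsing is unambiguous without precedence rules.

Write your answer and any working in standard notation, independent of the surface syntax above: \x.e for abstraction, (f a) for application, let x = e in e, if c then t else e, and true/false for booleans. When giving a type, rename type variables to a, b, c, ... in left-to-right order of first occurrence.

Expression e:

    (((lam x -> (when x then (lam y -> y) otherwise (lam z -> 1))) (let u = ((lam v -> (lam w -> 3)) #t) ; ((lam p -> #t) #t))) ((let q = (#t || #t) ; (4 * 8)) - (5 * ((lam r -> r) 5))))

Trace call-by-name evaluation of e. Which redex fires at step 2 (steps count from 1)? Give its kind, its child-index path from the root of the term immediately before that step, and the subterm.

Derivation:
step 0: (((\x.(if x then (\y.y) else (\z.1))) (let u = ((\v.(\w.3)) true) in ((\p.true) true))) ((let q = (true || true) in (4 * 8)) - (5 * ((\r.r) 5))))
step 1: [beta@0] ((if (let u = ((\v.(\w.3)) true) in ((\p.true) true)) then (\y.y) else (\z.1)) ((let q = (true || true) in (4 * 8)) - (5 * ((\r.r) 5))))
step 2: [let@0.0] ((if ((\p.true) true) then (\y.y) else (\z.1)) ((let q = (true || true) in (4 * 8)) - (5 * ((\r.r) 5))))

Answer: let at 0.0 : (let u = ((\v.(\w.3)) true) in ((\p.true) true))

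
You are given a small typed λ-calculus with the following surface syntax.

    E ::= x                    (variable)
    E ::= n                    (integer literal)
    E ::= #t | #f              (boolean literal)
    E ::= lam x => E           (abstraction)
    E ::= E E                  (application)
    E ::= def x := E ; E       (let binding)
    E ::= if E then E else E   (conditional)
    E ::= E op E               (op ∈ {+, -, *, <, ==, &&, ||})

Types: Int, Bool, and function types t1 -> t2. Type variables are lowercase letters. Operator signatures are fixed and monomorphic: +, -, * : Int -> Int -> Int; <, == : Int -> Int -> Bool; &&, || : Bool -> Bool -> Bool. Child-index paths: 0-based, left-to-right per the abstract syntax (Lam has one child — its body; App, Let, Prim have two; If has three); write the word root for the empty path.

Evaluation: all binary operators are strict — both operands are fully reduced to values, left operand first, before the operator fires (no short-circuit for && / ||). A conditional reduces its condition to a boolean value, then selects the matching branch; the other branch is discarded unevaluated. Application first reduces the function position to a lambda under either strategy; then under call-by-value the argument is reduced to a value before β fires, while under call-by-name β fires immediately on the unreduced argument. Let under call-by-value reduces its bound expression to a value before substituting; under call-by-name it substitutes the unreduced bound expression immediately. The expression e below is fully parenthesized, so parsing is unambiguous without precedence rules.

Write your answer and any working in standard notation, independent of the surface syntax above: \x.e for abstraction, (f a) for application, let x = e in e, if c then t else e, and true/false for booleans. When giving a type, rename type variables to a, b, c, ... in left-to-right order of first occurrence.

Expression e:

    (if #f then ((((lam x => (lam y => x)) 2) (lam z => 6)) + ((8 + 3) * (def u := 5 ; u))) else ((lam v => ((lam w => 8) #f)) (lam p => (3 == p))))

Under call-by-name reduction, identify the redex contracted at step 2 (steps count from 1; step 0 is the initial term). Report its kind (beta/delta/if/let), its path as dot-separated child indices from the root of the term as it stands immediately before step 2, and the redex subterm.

Working:
step 0: (if false then ((((\x.(\y.x)) 2) (\z.6)) + ((8 + 3) * (let u = 5 in u))) else ((\v.((\w.8) false)) (\p.(3 == p))))
step 1: [if@root] ((\v.((\w.8) false)) (\p.(3 == p)))
step 2: [beta@root] ((\w.8) false)

Answer: beta at root : ((\v.((\w.8) false)) (\p.(3 == p)))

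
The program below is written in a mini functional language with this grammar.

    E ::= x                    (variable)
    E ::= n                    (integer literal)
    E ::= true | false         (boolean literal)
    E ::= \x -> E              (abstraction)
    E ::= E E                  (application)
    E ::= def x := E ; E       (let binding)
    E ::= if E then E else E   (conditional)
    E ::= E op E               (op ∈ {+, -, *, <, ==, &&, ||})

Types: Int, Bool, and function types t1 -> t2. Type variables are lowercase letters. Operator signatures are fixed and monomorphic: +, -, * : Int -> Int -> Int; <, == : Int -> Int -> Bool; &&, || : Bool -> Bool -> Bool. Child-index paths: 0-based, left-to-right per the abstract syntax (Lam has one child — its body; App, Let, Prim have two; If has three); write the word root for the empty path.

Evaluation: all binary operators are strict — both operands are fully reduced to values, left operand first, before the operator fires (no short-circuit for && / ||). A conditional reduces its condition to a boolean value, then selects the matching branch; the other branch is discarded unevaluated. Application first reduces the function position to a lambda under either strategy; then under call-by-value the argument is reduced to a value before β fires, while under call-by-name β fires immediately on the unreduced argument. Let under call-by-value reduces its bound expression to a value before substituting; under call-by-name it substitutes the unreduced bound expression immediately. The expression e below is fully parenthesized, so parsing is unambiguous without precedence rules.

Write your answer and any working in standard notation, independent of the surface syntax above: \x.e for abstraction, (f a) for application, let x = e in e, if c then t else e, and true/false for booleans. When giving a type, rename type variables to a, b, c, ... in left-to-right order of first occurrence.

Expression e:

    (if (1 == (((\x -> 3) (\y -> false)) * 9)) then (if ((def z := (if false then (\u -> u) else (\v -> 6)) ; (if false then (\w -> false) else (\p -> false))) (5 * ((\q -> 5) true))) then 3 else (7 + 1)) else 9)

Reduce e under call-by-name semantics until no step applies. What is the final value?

Answer: 9

Trace:
step 0: (if (1 == (((\x.3) (\y.false)) * 9)) then (if ((let z = (if false then (\u.u) else (\v.6)) in (if false then (\w.false) else (\p.false))) (5 * ((\q.5) true))) then 3 else (7 + 1)) else 9)
step 1: [beta@0.1.0] (if (1 == (3 * 9)) then (if ((let z = (if false then (\u.u) else (\v.6)) in (if false then (\w.false) else (\p.false))) (5 * ((\q.5) true))) then 3 else (7 + 1)) else 9)
step 2: [delta@0.1] (if (1 == 27) then (if ((let z = (if false then (\u.u) else (\v.6)) in (if false then (\w.false) else (\p.false))) (5 * ((\q.5) true))) then 3 else (7 + 1)) else 9)
step 3: [delta@0] (if false then (if ((let z = (if false then (\u.u) else (\v.6)) in (if false then (\w.false) else (\p.false))) (5 * ((\q.5) true))) then 3 else (7 + 1)) else 9)
step 4: [if@root] 9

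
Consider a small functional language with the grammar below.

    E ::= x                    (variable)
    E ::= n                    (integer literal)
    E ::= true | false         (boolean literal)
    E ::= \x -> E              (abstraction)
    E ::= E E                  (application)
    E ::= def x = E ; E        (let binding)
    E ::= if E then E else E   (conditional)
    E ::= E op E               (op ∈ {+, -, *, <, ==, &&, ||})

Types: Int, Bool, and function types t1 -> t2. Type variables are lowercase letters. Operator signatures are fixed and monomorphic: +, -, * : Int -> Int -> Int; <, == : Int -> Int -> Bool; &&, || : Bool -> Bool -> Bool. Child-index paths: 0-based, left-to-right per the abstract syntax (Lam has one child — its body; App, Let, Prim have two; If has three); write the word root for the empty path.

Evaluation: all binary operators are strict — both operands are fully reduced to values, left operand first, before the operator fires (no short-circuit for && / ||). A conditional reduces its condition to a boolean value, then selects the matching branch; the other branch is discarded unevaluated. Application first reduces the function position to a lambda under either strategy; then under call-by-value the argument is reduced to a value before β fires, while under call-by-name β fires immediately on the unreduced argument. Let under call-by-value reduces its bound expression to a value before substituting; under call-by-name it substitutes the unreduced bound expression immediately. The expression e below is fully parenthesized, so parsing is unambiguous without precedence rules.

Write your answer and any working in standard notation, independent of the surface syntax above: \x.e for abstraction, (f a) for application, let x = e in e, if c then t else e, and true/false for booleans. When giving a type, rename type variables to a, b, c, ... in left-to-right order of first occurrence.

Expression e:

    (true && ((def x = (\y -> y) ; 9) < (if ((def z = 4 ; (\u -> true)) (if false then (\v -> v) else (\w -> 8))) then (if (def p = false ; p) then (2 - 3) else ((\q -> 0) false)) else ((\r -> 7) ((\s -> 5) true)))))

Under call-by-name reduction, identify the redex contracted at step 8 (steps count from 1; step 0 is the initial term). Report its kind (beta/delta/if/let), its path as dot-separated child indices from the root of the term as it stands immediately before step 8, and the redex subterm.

Derivation:
step 0: (true && ((let x = (\y.y) in 9) < (if ((let z = 4 in (\u.true)) (if false then (\v.v) else (\w.8))) then (if (let p = false in p) then (2 - 3) else ((\q.0) false)) else ((\r.7) ((\s.5) true)))))
step 1: [let@1.0] (true && (9 < (if ((let z = 4 in (\u.true)) (if false then (\v.v) else (\w.8))) then (if (let p = false in p) then (2 - 3) else ((\q.0) false)) else ((\r.7) ((\s.5) true)))))
step 2: [let@1.1.0.0] (true && (9 < (if ((\u.true) (if false then (\v.v) else (\w.8))) then (if (let p = false in p) then (2 - 3) else ((\q.0) false)) else ((\r.7) ((\s.5) true)))))
step 3: [beta@1.1.0] (true && (9 < (if true then (if (let p = false in p) then (2 - 3) else ((\q.0) false)) else ((\r.7) ((\s.5) true)))))
step 4: [if@1.1] (true && (9 < (if (let p = false in p) then (2 - 3) else ((\q.0) false))))
step 5: [let@1.1.0] (true && (9 < (if false then (2 - 3) else ((\q.0) false))))
step 6: [if@1.1] (true && (9 < ((\q.0) false)))
step 7: [beta@1.1] (true && (9 < 0))
step 8: [delta@1] (true && false)

Answer: delta at 1 : (9 < 0)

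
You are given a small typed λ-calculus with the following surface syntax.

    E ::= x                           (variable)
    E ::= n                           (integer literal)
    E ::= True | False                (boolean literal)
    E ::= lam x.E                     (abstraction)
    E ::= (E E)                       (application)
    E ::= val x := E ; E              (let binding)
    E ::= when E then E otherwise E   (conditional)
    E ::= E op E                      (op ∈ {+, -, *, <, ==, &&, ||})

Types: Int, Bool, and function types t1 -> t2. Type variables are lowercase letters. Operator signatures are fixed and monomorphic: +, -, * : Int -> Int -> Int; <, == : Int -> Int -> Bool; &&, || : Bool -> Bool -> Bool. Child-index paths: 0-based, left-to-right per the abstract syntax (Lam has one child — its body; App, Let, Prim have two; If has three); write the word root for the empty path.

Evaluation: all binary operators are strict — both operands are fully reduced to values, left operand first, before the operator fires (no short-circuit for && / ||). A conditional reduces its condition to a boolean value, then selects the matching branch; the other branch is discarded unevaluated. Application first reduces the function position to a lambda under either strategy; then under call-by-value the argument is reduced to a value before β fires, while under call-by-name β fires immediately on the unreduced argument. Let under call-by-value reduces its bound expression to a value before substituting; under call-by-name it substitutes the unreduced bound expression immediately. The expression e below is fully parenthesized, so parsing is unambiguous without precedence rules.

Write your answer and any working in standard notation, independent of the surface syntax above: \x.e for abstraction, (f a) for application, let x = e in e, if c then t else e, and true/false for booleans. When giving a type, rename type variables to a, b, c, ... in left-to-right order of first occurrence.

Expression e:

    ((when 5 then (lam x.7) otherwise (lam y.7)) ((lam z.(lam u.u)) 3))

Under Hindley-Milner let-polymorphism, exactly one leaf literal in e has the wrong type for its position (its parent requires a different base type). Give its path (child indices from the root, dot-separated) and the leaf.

Answer: 0.0 : 5

Derivation:
  unify Int ~ Bool
  FAIL: mismatch Int ~ Bool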